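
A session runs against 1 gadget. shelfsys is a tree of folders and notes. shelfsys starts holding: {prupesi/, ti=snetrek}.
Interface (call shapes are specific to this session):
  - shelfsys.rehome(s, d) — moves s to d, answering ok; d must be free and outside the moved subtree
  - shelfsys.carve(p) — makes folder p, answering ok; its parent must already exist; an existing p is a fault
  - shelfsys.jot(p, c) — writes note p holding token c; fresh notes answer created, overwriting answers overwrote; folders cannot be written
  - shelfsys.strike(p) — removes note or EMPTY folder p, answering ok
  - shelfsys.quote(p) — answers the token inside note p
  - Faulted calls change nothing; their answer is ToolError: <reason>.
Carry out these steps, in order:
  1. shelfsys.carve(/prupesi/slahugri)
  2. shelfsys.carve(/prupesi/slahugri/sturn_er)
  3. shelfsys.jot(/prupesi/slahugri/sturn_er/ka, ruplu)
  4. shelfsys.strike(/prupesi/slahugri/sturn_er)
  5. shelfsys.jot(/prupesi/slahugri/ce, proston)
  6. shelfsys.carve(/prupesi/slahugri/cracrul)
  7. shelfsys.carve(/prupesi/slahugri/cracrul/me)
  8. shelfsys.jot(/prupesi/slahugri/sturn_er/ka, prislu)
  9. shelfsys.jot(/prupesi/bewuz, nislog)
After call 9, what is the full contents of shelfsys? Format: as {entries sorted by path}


-> shelfsys.carve(p=/prupesi/slahugri)
<- ok
-> shelfsys.carve(p=/prupesi/slahugri/sturn_er)
<- ok
-> shelfsys.jot(p=/prupesi/slahugri/sturn_er/ka, c=ruplu)
<- created
-> shelfsys.strike(p=/prupesi/slahugri/sturn_er)
<- ToolError: not empty
-> shelfsys.jot(p=/prupesi/slahugri/ce, c=proston)
<- created
-> shelfsys.carve(p=/prupesi/slahugri/cracrul)
<- ok
-> shelfsys.carve(p=/prupesi/slahugri/cracrul/me)
<- ok
-> shelfsys.jot(p=/prupesi/slahugri/sturn_er/ka, c=prislu)
<- overwrote
-> shelfsys.jot(p=/prupesi/bewuz, c=nislog)
<- created

Answer: {prupesi/, prupesi/bewuz=nislog, prupesi/slahugri/, prupesi/slahugri/ce=proston, prupesi/slahugri/cracrul/, prupesi/slahugri/cracrul/me/, prupesi/slahugri/sturn_er/, prupesi/slahugri/sturn_er/ka=prislu, ti=snetrek}


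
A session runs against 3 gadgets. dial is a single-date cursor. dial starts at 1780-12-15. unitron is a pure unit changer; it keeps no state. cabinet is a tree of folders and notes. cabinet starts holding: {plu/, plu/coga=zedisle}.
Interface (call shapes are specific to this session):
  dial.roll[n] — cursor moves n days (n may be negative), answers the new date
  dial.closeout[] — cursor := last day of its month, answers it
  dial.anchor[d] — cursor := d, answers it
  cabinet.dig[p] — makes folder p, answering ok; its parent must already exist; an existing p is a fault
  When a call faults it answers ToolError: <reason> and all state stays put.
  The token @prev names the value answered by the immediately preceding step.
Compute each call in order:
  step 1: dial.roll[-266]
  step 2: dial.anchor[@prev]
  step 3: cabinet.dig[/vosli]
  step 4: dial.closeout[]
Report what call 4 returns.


% 1. roll(n=-266) ~> 1780-03-24
% 2. anchor(d=@prev) ~> 1780-03-24
% 3. dig(p=/vosli) ~> ok
% 4. closeout() ~> 1780-03-31

Answer: 1780-03-31


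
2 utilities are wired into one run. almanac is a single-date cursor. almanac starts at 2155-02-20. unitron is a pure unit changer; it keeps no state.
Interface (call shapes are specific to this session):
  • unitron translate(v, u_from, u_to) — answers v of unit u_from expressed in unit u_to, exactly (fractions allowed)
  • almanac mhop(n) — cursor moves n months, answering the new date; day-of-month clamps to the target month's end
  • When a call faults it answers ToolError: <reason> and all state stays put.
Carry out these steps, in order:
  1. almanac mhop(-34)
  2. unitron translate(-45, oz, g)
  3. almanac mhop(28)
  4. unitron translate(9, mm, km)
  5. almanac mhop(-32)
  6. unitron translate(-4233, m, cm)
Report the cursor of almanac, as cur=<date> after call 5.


Do: almanac mhop[n→-34]
See: 2152-04-20
Do: unitron translate[v→-45; u_from→oz; u_to→g]
See: -408233133/320000
Do: almanac mhop[n→28]
See: 2154-08-20
Do: unitron translate[v→9; u_from→mm; u_to→km]
See: 9/1000000
Do: almanac mhop[n→-32]
See: 2151-12-20
Do: unitron translate[v→-4233; u_from→m; u_to→cm]
See: -423300

Answer: cur=2151-12-20


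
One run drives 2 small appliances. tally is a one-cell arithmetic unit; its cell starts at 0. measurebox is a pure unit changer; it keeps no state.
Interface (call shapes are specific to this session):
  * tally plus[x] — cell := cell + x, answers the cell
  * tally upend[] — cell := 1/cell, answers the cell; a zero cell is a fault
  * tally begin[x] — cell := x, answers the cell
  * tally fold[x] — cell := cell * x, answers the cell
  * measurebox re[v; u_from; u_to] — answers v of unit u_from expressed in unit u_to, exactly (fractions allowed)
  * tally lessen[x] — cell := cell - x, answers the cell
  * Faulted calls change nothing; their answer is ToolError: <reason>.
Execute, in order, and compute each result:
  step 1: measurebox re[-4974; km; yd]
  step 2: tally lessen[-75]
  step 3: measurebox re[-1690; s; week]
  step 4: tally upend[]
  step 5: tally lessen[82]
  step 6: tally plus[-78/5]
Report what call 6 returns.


Answer: -7319/75

Derivation:
Step: measurebox re[v: -4974; u_from: km; u_to: yd]
Result: -2072500000/381
Step: tally lessen[x: -75]
Result: 75
Step: measurebox re[v: -1690; u_from: s; u_to: week]
Result: -169/60480
Step: tally upend[]
Result: 1/75
Step: tally lessen[x: 82]
Result: -6149/75
Step: tally plus[x: -78/5]
Result: -7319/75


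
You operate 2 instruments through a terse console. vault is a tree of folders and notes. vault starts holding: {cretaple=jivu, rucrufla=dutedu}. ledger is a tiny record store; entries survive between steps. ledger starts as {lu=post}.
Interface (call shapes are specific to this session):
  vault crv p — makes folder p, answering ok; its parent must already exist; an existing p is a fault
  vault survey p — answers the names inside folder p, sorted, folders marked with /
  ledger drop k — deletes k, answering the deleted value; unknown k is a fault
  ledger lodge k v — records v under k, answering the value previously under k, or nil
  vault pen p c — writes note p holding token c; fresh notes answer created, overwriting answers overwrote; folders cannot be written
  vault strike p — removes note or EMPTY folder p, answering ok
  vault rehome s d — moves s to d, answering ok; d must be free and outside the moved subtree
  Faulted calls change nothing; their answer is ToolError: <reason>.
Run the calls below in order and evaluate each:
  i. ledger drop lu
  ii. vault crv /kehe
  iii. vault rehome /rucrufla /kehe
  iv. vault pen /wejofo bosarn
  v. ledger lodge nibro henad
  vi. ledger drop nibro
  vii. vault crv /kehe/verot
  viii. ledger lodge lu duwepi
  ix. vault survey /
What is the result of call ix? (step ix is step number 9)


Invoking ledger drop with k→lu, and get post.
Invoking vault crv with p→/kehe, — result: ok.
Invoking vault rehome with s→/rucrufla, d→/kehe, and see ToolError: exists.
I call vault pen with p→/wejofo, c→bosarn, and observe created.
Calling ledger lodge with k→nibro, v→henad, and see nil.
Now I run ledger drop with k→nibro, and observe henad.
Next I call vault crv with p→/kehe/verot, — result: ok.
I invoke ledger lodge with k→lu, v→duwepi, — result: nil.
I call vault survey with p→/, and get [cretaple, kehe/, rucrufla, wejofo].

Answer: [cretaple, kehe/, rucrufla, wejofo]


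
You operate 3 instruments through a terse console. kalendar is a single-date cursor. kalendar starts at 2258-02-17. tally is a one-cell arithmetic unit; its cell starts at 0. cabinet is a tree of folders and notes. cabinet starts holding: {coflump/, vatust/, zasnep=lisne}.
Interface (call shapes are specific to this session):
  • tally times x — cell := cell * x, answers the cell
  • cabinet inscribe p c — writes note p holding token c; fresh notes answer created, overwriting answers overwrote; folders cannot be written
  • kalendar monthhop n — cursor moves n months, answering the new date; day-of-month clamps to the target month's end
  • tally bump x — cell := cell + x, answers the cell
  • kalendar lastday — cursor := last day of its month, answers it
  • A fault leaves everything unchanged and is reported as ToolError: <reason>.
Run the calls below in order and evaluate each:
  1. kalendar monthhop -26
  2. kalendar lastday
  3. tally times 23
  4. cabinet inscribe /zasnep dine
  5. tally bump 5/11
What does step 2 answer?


> kalendar monthhop n: -26
= 2255-12-17
> kalendar lastday
= 2255-12-31
> tally times x: 23
= 0
> cabinet inscribe p: /zasnep c: dine
= overwrote
> tally bump x: 5/11
= 5/11

Answer: 2255-12-31


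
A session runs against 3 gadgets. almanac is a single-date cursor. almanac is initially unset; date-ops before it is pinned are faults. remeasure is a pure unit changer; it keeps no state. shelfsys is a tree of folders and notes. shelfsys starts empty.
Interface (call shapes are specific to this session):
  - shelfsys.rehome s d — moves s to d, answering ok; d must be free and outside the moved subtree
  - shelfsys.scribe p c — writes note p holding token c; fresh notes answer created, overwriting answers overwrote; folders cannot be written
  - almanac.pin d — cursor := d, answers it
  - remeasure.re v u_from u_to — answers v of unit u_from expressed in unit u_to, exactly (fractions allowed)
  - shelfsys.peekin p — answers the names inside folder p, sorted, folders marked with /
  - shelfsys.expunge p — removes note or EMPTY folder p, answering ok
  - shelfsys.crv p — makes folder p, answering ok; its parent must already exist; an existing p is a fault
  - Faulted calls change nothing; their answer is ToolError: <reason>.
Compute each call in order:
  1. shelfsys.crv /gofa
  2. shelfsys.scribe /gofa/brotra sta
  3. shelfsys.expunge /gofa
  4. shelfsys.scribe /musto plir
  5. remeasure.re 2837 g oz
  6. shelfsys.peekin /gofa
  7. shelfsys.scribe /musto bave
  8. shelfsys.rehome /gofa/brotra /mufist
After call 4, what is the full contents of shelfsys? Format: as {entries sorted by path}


·→ crv(p→/gofa)
·← ok
·→ scribe(p→/gofa/brotra, c→sta)
·← created
·→ expunge(p→/gofa)
·← ToolError: not empty
·→ scribe(p→/musto, c→plir)
·← created
·→ re(v→2837, u_from→g, u_to→oz)
·← 4539200000/45359237
·→ peekin(p→/gofa)
·← [brotra]
·→ scribe(p→/musto, c→bave)
·← overwrote
·→ rehome(s→/gofa/brotra, d→/mufist)
·← ok

Answer: {gofa/, gofa/brotra=sta, musto=plir}


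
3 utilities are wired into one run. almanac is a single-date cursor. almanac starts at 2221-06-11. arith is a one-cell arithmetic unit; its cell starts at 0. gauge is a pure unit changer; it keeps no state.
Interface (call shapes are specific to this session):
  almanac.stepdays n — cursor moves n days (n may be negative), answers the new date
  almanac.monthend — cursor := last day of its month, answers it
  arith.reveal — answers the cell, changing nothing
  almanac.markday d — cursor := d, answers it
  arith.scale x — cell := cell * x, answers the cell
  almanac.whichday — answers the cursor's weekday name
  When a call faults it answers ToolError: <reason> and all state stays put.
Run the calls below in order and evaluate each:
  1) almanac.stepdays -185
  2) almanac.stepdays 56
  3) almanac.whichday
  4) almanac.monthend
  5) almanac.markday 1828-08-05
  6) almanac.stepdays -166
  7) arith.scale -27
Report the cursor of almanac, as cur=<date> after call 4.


→ almanac.stepdays(n→-185)
← 2220-12-08
→ almanac.stepdays(n→56)
← 2221-02-02
→ almanac.whichday()
← Friday
→ almanac.monthend()
← 2221-02-28
→ almanac.markday(d→1828-08-05)
← 1828-08-05
→ almanac.stepdays(n→-166)
← 1828-02-21
→ arith.scale(x→-27)
← 0

Answer: cur=2221-02-28


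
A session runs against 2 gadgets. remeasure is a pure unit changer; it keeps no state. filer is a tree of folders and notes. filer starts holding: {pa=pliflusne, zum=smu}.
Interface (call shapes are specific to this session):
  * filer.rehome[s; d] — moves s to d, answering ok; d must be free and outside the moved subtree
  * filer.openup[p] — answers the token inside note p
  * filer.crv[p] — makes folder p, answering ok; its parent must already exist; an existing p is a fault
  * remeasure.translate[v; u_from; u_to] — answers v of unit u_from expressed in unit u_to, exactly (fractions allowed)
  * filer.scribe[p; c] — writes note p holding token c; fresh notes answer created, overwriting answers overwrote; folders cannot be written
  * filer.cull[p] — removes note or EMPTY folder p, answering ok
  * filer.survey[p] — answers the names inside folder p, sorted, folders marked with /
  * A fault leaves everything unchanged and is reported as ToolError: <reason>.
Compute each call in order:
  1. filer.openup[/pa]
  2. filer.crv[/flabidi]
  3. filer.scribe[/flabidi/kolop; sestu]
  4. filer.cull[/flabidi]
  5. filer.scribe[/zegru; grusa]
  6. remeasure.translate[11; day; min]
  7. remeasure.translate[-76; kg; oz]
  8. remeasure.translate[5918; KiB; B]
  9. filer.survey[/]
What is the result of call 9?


Answer: [flabidi/, pa, zegru, zum]

Derivation:
# 1. filer.openup(p=/pa) == pliflusne
# 2. filer.crv(p=/flabidi) == ok
# 3. filer.scribe(p=/flabidi/kolop, c=sestu) == created
# 4. filer.cull(p=/flabidi) == ToolError: not empty
# 5. filer.scribe(p=/zegru, c=grusa) == created
# 6. remeasure.translate(v=11, u_from=day, u_to=min) == 15840
# 7. remeasure.translate(v=-76, u_from=kg, u_to=oz) == -121600000000/45359237
# 8. remeasure.translate(v=5918, u_from=KiB, u_to=B) == 6060032
# 9. filer.survey(p=/) == [flabidi/, pa, zegru, zum]


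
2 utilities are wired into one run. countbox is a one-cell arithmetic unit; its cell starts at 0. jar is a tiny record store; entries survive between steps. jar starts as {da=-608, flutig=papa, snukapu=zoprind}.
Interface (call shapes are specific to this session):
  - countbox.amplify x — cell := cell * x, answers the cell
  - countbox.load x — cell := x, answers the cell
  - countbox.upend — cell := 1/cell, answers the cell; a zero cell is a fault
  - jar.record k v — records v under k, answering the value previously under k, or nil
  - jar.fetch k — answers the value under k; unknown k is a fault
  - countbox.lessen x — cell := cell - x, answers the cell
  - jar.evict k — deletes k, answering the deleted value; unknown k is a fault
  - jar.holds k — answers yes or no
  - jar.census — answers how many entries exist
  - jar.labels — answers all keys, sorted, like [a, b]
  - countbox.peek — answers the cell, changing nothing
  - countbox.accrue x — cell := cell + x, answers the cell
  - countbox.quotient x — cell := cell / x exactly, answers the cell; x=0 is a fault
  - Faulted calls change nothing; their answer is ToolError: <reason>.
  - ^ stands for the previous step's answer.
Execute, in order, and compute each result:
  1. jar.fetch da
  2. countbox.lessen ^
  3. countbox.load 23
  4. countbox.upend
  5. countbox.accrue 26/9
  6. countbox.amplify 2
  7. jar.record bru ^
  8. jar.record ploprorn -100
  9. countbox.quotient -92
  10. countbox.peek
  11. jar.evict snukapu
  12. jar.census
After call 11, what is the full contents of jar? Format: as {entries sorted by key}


Answer: {bru=1214/207, da=-608, flutig=papa, ploprorn=-100}

Derivation:
% jar.fetch k='da'
:: -608
% countbox.lessen x='^'
:: 608
% countbox.load x='23'
:: 23
% countbox.upend
:: 1/23
% countbox.accrue x='26/9'
:: 607/207
% countbox.amplify x='2'
:: 1214/207
% jar.record k='bru' v='^'
:: nil
% jar.record k='ploprorn' v='-100'
:: nil
% countbox.quotient x='-92'
:: -607/9522
% countbox.peek
:: -607/9522
% jar.evict k='snukapu'
:: zoprind
% jar.census
:: 4


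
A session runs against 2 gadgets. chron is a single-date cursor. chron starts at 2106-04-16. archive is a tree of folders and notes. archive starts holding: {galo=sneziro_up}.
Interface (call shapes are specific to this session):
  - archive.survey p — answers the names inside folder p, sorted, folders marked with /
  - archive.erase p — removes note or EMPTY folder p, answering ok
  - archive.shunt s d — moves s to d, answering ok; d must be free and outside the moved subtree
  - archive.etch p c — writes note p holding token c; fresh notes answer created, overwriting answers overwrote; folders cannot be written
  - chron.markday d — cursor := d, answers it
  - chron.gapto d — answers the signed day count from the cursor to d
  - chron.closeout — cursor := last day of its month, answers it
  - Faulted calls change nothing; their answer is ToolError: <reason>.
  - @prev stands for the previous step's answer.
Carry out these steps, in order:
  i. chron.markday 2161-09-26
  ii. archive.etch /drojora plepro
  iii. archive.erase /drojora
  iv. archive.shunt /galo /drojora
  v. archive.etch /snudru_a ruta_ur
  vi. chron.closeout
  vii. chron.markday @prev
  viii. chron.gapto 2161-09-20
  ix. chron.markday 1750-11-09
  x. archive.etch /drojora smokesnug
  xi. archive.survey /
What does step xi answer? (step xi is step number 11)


Answer: [drojora, snudru_a]

Derivation:
>> chron.markday(d=2161-09-26)
<< 2161-09-26
>> archive.etch(p=/drojora, c=plepro)
<< created
>> archive.erase(p=/drojora)
<< ok
>> archive.shunt(s=/galo, d=/drojora)
<< ok
>> archive.etch(p=/snudru_a, c=ruta_ur)
<< created
>> chron.closeout()
<< 2161-09-30
>> chron.markday(d=@prev)
<< 2161-09-30
>> chron.gapto(d=2161-09-20)
<< -10
>> chron.markday(d=1750-11-09)
<< 1750-11-09
>> archive.etch(p=/drojora, c=smokesnug)
<< overwrote
>> archive.survey(p=/)
<< [drojora, snudru_a]


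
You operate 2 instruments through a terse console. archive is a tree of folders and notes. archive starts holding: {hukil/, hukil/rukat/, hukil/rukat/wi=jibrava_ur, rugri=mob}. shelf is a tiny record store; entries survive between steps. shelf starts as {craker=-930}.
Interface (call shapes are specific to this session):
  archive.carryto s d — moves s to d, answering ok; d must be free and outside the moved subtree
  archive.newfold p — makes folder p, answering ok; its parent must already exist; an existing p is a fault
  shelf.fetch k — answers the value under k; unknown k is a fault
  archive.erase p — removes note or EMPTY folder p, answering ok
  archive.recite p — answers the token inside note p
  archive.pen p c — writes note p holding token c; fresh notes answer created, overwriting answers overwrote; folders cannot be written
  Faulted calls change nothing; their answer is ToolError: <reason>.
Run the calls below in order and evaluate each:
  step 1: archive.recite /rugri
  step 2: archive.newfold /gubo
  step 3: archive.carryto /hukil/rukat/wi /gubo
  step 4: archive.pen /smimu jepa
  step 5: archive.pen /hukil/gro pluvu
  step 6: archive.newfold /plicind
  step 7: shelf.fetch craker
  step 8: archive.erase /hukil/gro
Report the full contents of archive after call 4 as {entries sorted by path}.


// 1. archive.recite(/rugri) -> mob
// 2. archive.newfold(/gubo) -> ok
// 3. archive.carryto(/hukil/rukat/wi, /gubo) -> ToolError: exists
// 4. archive.pen(/smimu, jepa) -> created
// 5. archive.pen(/hukil/gro, pluvu) -> created
// 6. archive.newfold(/plicind) -> ok
// 7. shelf.fetch(craker) -> -930
// 8. archive.erase(/hukil/gro) -> ok

Answer: {gubo/, hukil/, hukil/rukat/, hukil/rukat/wi=jibrava_ur, rugri=mob, smimu=jepa}


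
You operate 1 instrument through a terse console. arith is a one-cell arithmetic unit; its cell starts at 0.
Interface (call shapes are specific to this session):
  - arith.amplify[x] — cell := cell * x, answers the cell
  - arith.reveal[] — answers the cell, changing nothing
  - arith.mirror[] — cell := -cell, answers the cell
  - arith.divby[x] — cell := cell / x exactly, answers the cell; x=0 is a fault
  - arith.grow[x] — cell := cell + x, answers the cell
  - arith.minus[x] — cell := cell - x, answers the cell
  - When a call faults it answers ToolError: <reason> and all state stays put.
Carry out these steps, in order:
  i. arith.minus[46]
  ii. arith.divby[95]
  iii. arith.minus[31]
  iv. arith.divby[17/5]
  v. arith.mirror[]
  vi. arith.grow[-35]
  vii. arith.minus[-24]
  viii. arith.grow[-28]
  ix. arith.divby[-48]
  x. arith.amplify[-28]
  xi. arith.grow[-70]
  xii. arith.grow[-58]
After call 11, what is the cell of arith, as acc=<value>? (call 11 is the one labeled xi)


// arith.minus(x=46) ~> -46
// arith.divby(x=95) ~> -46/95
// arith.minus(x=31) ~> -2991/95
// arith.divby(x=17/5) ~> -2991/323
// arith.mirror() ~> 2991/323
// arith.grow(x=-35) ~> -8314/323
// arith.minus(x=-24) ~> -562/323
// arith.grow(x=-28) ~> -9606/323
// arith.divby(x=-48) ~> 1601/2584
// arith.amplify(x=-28) ~> -11207/646
// arith.grow(x=-70) ~> -56427/646
// arith.grow(x=-58) ~> -93895/646

Answer: acc=-56427/646


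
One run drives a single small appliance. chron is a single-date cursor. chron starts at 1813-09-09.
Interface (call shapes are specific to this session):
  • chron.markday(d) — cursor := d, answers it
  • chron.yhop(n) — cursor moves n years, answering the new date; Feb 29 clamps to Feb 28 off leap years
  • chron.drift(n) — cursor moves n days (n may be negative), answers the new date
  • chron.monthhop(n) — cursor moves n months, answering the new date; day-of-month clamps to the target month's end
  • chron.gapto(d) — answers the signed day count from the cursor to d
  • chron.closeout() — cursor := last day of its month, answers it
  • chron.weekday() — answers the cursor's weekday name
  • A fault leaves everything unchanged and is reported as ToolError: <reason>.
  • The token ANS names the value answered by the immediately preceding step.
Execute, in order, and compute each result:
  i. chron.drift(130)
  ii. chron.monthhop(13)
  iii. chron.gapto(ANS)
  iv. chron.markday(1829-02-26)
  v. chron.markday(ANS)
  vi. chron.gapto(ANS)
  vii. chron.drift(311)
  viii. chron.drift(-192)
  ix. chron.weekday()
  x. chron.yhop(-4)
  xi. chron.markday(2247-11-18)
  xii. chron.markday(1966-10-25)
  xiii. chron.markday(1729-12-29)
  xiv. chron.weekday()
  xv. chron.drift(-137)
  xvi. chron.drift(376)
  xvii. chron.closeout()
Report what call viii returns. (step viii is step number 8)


Act: chron.drift[130]
Obs: 1814-01-17
Act: chron.monthhop[13]
Obs: 1815-02-17
Act: chron.gapto[ANS]
Obs: 0
Act: chron.markday[1829-02-26]
Obs: 1829-02-26
Act: chron.markday[ANS]
Obs: 1829-02-26
Act: chron.gapto[ANS]
Obs: 0
Act: chron.drift[311]
Obs: 1830-01-03
Act: chron.drift[-192]
Obs: 1829-06-25
Act: chron.weekday[]
Obs: Thursday
Act: chron.yhop[-4]
Obs: 1825-06-25
Act: chron.markday[2247-11-18]
Obs: 2247-11-18
Act: chron.markday[1966-10-25]
Obs: 1966-10-25
Act: chron.markday[1729-12-29]
Obs: 1729-12-29
Act: chron.weekday[]
Obs: Thursday
Act: chron.drift[-137]
Obs: 1729-08-14
Act: chron.drift[376]
Obs: 1730-08-25
Act: chron.closeout[]
Obs: 1730-08-31

Answer: 1829-06-25


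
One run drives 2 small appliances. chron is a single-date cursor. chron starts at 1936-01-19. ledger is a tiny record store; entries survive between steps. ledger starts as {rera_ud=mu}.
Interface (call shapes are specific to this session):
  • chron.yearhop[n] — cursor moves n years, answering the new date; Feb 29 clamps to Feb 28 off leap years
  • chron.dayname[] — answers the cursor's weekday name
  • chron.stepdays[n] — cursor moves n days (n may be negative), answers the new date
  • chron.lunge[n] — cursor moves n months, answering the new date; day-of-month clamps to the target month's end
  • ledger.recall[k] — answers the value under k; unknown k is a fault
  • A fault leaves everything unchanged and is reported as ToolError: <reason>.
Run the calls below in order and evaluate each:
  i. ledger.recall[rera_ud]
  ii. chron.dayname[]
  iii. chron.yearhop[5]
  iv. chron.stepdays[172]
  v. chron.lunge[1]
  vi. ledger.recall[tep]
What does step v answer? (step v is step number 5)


Answer: 1941-08-10

Derivation:
Step: ledger.recall[k→rera_ud]
Result: mu
Step: chron.dayname[]
Result: Sunday
Step: chron.yearhop[n→5]
Result: 1941-01-19
Step: chron.stepdays[n→172]
Result: 1941-07-10
Step: chron.lunge[n→1]
Result: 1941-08-10
Step: ledger.recall[k→tep]
Result: ToolError: no such key tep


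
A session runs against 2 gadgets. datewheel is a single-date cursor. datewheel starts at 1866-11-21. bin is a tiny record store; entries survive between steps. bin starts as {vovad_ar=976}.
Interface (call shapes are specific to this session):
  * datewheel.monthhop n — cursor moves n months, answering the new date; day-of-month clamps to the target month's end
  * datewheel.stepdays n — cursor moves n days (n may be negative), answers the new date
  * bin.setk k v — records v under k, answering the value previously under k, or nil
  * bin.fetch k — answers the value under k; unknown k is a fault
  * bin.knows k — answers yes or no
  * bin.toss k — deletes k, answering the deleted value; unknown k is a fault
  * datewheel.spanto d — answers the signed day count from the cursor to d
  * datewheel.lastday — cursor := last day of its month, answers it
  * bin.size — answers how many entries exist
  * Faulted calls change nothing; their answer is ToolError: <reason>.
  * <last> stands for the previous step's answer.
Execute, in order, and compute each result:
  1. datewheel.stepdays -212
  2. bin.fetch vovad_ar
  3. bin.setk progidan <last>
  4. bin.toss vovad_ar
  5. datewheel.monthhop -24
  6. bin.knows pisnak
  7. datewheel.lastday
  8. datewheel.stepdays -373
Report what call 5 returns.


==> stepdays(n=-212)
<== 1866-04-23
==> fetch(k=vovad_ar)
<== 976
==> setk(k=progidan, v=<last>)
<== nil
==> toss(k=vovad_ar)
<== 976
==> monthhop(n=-24)
<== 1864-04-23
==> knows(k=pisnak)
<== no
==> lastday()
<== 1864-04-30
==> stepdays(n=-373)
<== 1863-04-23

Answer: 1864-04-23


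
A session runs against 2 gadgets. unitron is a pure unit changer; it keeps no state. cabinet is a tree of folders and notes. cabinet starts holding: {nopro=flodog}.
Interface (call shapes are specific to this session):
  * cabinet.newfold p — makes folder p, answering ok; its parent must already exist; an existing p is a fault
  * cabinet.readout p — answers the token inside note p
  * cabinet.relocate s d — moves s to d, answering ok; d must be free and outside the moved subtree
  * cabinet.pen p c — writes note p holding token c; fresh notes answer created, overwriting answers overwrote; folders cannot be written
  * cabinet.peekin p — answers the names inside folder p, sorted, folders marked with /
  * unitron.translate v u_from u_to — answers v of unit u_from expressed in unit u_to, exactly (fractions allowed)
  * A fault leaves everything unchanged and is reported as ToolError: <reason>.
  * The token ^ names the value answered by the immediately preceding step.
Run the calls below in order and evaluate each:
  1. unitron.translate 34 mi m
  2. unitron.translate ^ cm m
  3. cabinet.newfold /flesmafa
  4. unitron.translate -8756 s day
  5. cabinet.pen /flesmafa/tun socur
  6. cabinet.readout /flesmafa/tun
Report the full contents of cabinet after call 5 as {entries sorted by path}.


-- 1. unitron.translate(v=34, u_from=mi, u_to=m) ~> 6839712/125
-- 2. unitron.translate(v=^, u_from=cm, u_to=m) ~> 1709928/3125
-- 3. cabinet.newfold(p=/flesmafa) ~> ok
-- 4. unitron.translate(v=-8756, u_from=s, u_to=day) ~> -2189/21600
-- 5. cabinet.pen(p=/flesmafa/tun, c=socur) ~> created
-- 6. cabinet.readout(p=/flesmafa/tun) ~> socur

Answer: {flesmafa/, flesmafa/tun=socur, nopro=flodog}


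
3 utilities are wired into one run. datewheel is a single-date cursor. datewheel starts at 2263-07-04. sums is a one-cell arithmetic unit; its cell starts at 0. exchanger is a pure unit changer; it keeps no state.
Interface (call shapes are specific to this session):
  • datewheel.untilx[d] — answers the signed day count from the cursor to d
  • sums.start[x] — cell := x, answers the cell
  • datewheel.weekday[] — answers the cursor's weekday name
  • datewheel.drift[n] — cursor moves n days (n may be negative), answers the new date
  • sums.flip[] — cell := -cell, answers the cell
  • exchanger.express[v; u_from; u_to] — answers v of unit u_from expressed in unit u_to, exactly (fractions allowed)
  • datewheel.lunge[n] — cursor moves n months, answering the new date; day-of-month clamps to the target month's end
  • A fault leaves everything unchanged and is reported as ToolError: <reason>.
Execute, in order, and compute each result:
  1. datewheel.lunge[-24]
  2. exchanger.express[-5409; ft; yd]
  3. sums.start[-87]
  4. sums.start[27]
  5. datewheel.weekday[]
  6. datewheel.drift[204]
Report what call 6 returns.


Answer: 2262-01-24

Derivation:
-> datewheel.lunge(-24)
<- 2261-07-04
-> exchanger.express(-5409, ft, yd)
<- -1803
-> sums.start(-87)
<- -87
-> sums.start(27)
<- 27
-> datewheel.weekday()
<- Thursday
-> datewheel.drift(204)
<- 2262-01-24


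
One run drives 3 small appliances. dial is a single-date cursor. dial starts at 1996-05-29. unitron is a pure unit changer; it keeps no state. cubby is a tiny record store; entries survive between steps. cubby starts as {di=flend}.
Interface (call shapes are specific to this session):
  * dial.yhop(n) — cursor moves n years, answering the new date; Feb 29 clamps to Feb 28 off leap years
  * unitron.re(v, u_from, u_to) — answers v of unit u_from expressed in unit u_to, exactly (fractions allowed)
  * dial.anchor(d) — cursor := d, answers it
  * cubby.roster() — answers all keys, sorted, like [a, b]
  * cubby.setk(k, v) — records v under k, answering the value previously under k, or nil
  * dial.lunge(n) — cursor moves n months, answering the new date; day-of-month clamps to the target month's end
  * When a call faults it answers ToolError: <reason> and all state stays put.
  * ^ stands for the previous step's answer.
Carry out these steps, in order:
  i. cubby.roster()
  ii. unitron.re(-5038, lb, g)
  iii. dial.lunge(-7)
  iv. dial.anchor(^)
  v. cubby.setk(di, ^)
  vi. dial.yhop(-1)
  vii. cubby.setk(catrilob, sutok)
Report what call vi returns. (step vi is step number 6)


>>> cubby.roster
[out] [di]
>>> unitron.re v: -5038 u_from: lb u_to: g
[out] -114259918003/50000
>>> dial.lunge n: -7
[out] 1995-10-29
>>> dial.anchor d: ^
[out] 1995-10-29
>>> cubby.setk k: di v: ^
[out] flend
>>> dial.yhop n: -1
[out] 1994-10-29
>>> cubby.setk k: catrilob v: sutok
[out] nil

Answer: 1994-10-29


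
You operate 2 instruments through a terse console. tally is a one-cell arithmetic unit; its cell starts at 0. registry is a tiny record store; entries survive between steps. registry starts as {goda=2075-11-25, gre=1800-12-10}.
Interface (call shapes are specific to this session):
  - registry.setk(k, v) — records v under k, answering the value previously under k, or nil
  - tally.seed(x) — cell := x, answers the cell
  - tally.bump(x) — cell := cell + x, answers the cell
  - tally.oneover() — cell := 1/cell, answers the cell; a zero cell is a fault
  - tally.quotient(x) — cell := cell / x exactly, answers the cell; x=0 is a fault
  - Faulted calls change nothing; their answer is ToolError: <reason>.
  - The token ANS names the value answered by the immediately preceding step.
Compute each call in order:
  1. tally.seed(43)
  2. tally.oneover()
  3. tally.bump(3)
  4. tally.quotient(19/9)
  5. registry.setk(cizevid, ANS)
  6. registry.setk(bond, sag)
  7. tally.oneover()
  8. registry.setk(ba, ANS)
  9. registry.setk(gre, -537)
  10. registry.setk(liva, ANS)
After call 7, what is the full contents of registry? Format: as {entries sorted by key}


Answer: {bond=sag, cizevid=1170/817, goda=2075-11-25, gre=1800-12-10}

Derivation:
% tally.seed 43
:: 43
% tally.oneover
:: 1/43
% tally.bump 3
:: 130/43
% tally.quotient 19/9
:: 1170/817
% registry.setk cizevid ANS
:: nil
% registry.setk bond sag
:: nil
% tally.oneover
:: 817/1170
% registry.setk ba ANS
:: nil
% registry.setk gre -537
:: 1800-12-10
% registry.setk liva ANS
:: nil


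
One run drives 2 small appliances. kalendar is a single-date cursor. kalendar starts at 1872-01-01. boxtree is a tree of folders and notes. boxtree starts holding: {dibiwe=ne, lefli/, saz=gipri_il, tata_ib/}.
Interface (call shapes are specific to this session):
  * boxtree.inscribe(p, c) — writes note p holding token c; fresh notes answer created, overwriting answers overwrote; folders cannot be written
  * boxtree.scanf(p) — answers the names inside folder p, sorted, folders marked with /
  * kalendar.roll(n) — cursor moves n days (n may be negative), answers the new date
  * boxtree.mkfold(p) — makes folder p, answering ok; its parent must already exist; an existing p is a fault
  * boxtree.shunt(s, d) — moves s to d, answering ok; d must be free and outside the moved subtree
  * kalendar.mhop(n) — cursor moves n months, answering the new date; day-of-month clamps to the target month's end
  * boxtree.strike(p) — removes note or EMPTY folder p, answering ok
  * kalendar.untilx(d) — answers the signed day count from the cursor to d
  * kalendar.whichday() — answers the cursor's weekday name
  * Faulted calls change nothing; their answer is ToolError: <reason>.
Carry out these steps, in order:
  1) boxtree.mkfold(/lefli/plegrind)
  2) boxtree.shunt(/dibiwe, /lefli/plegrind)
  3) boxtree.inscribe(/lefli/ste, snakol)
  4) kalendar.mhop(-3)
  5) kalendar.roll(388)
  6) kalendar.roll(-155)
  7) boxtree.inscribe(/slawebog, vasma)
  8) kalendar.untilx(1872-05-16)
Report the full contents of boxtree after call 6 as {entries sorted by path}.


==> mkfold(p: /lefli/plegrind)
<== ok
==> shunt(s: /dibiwe, d: /lefli/plegrind)
<== ToolError: exists
==> inscribe(p: /lefli/ste, c: snakol)
<== created
==> mhop(n: -3)
<== 1871-10-01
==> roll(n: 388)
<== 1872-10-23
==> roll(n: -155)
<== 1872-05-21
==> inscribe(p: /slawebog, c: vasma)
<== created
==> untilx(d: 1872-05-16)
<== -5

Answer: {dibiwe=ne, lefli/, lefli/plegrind/, lefli/ste=snakol, saz=gipri_il, tata_ib/}


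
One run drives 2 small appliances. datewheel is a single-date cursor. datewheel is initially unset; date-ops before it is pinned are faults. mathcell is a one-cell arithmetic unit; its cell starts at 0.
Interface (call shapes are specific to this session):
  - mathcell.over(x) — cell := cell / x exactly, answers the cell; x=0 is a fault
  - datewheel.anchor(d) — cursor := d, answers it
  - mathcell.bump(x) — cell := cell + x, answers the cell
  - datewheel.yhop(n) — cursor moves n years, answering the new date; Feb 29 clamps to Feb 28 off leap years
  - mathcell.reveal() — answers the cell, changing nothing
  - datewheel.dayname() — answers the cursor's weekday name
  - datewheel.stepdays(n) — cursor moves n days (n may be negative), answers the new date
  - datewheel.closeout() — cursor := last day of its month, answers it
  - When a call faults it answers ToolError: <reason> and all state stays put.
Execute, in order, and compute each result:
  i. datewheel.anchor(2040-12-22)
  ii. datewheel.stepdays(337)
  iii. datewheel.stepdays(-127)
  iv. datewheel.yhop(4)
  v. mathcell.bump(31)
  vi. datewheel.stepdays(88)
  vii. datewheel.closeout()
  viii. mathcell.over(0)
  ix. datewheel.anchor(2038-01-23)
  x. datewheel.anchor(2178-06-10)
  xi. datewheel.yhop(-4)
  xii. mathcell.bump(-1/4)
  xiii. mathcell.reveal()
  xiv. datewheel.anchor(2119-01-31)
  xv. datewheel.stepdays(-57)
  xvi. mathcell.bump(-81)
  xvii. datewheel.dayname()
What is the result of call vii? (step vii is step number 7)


Answer: 2045-10-31

Derivation:
Now I run datewheel.anchor on d='2040-12-22', which returns 2040-12-22.
I call datewheel.stepdays on n='337', giving 2041-11-24.
I try datewheel.stepdays on n='-127', — result: 2041-07-20.
Next I call datewheel.yhop on n='4', → 2045-07-20.
I call mathcell.bump on x='31', which returns 31.
Then datewheel.stepdays on n='88', yielding 2045-10-16.
Next I call datewheel.closeout, and get 2045-10-31.
Using mathcell.over on x='0', yielding ToolError: division by zero.
Calling datewheel.anchor on d='2038-01-23', → 2038-01-23.
I call datewheel.anchor on d='2178-06-10', which returns 2178-06-10.
Calling datewheel.yhop on n='-4': 2174-06-10.
Then mathcell.bump on x='-1/4', yielding 123/4.
I run mathcell.reveal(), giving 123/4.
Using datewheel.anchor on d='2119-01-31', which returns 2119-01-31.
I invoke datewheel.stepdays on n='-57', which returns 2118-12-05.
I invoke mathcell.bump on x='-81': -201/4.
I invoke datewheel.dayname(), and get Monday.


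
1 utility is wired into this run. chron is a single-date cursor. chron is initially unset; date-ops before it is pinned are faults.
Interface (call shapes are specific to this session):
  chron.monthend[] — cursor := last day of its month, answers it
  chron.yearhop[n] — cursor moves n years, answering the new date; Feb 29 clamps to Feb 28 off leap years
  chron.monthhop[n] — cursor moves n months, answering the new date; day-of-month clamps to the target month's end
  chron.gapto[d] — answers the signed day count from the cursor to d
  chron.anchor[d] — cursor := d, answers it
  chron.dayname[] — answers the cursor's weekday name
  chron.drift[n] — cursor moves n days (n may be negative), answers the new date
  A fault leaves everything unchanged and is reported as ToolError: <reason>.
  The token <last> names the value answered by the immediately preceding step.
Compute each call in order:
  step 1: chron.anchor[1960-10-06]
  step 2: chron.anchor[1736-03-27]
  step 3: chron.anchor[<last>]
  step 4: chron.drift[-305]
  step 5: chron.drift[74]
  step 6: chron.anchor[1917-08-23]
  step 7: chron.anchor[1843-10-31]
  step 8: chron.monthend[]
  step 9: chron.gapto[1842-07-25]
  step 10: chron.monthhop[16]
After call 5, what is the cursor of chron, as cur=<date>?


Answer: cur=1735-08-09

Derivation:
Then chron.anchor passing 1960-10-06, → 1960-10-06.
I use chron.anchor passing 1736-03-27, → 1736-03-27.
Next I call chron.anchor passing <last>, giving 1736-03-27.
Calling chron.drift passing -305, which returns 1735-05-27.
I invoke chron.drift passing 74, yielding 1735-08-09.
I invoke chron.anchor passing 1917-08-23, and see 1917-08-23.
Using chron.anchor passing 1843-10-31, — result: 1843-10-31.
Next I call chron.monthend(), and get 1843-10-31.
Now I run chron.gapto passing 1842-07-25, which returns -463.
Calling chron.monthhop passing 16, giving 1845-02-28.


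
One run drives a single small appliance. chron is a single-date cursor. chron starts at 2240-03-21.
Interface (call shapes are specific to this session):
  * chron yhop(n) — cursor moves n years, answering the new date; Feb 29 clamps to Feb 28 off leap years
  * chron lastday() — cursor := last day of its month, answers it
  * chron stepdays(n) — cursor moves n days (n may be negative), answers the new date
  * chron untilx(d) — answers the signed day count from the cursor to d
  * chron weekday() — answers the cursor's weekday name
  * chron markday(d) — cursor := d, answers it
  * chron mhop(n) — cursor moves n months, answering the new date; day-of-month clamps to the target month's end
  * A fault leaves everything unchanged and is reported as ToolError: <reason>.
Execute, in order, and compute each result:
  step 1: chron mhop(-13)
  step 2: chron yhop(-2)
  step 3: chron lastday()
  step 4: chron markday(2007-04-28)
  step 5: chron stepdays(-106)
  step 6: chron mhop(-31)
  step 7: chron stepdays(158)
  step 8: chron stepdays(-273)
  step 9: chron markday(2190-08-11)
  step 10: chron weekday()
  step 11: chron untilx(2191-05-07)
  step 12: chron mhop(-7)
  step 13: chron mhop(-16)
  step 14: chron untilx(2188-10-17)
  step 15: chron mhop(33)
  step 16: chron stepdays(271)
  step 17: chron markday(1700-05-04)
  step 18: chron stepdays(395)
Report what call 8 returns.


Answer: 2004-02-18

Derivation:
Next I call chron mhop passing n=-13, yielding 2239-02-21.
Now I run chron yhop passing n=-2, which returns 2237-02-21.
Invoking chron lastday(), and observe 2237-02-28.
Invoking chron markday passing d=2007-04-28: 2007-04-28.
Using chron stepdays passing n=-106, → 2007-01-12.
Then chron mhop passing n=-31, and see 2004-06-12.
I try chron stepdays passing n=158, giving 2004-11-17.
I invoke chron stepdays passing n=-273, and see 2004-02-18.
I invoke chron markday passing d=2190-08-11, — result: 2190-08-11.
Using chron weekday(), and see Wednesday.
I run chron untilx passing d=2191-05-07, → 269.
I run chron mhop passing n=-7, giving 2190-01-11.
Now I run chron mhop passing n=-16: 2188-09-11.
I run chron untilx passing d=2188-10-17: 36.
I call chron mhop passing n=33, and see 2191-06-11.
Now I run chron stepdays passing n=271, which returns 2192-03-08.
Calling chron markday passing d=1700-05-04, — result: 1700-05-04.
I invoke chron stepdays passing n=395, → 1701-06-03.
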